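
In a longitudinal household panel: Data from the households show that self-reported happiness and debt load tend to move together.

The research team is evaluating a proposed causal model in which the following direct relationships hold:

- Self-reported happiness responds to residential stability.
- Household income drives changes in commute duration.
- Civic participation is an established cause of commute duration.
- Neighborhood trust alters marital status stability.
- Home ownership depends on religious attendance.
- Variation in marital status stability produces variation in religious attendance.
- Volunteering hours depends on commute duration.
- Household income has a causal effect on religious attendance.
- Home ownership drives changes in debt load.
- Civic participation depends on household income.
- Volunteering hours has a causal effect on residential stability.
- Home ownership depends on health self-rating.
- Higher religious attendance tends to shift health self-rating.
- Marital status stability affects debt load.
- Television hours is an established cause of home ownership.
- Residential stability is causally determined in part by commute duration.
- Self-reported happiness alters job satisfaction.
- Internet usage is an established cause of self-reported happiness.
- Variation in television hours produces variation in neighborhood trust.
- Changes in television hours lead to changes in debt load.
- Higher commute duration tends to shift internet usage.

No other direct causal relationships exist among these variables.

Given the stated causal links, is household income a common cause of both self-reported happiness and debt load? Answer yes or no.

Household income has a causal path to self-reported happiness (household income → commute duration → residential stability → self-reported happiness) and to debt load (household income → religious attendance → home ownership → debt load), so it is a common cause of both — a confounder.

yes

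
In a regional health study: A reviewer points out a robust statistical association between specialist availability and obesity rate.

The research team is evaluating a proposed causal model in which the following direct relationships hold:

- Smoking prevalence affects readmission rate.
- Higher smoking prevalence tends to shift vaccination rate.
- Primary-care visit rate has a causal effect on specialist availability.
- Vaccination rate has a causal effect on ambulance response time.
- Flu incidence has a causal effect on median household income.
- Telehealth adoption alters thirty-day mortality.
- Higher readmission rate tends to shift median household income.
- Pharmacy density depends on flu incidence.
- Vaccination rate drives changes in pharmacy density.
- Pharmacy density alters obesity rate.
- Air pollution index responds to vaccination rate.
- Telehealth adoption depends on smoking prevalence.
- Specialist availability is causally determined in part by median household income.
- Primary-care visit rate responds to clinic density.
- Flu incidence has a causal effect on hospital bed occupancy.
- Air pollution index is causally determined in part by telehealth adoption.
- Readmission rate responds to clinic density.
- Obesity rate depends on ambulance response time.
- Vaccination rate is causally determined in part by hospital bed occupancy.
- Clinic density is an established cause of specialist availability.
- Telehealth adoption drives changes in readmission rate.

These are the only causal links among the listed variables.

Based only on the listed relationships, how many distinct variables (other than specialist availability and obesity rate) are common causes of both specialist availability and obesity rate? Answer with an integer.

The common causes are: flu incidence (to specialist availability via flu incidence → median household income → specialist availability; to obesity rate via flu incidence → pharmacy density → obesity rate); smoking prevalence (to specialist availability via smoking prevalence → readmission rate → median household income → specialist availability; to obesity rate via smoking prevalence → vaccination rate → ambulance response time → obesity rate).
Every other variable lacks a causal path to at least one of specialist availability and obesity rate.

2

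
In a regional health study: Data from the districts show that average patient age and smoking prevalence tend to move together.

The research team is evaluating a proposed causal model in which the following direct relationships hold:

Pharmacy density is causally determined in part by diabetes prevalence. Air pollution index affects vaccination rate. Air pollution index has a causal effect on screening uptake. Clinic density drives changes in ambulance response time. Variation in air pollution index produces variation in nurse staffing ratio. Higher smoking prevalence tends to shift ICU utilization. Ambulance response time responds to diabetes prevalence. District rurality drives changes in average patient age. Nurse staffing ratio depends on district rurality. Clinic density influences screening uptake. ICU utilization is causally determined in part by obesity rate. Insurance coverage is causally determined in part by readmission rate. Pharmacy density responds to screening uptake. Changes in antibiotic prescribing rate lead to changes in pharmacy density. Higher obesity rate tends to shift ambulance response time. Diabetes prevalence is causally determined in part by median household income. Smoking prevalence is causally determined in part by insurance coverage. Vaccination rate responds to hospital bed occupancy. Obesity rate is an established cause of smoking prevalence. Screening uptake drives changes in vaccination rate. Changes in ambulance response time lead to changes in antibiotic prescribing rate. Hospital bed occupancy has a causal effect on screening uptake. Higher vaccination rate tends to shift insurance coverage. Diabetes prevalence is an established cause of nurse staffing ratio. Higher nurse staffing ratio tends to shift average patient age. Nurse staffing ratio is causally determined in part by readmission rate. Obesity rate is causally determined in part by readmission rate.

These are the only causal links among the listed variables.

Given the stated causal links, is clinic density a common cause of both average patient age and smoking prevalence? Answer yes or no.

Clinic density has no stated causal path to average patient age. A confounder must cause both variables, so clinic density does not qualify.

no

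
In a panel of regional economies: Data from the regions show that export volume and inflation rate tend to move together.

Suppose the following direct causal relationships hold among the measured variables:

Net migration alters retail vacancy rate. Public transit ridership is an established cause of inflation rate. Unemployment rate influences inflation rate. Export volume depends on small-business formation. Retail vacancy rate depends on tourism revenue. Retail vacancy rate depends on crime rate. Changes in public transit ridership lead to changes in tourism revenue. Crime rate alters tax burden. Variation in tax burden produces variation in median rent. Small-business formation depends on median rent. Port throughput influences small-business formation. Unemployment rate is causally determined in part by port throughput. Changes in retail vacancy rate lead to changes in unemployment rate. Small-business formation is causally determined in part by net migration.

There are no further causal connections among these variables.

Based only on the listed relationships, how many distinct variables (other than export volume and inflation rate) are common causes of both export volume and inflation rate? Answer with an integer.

3

The common causes are: crime rate (to export volume via crime rate → tax burden → median rent → small-business formation → export volume; to inflation rate via crime rate → retail vacancy rate → unemployment rate → inflation rate); net migration (to export volume via net migration → small-business formation → export volume; to inflation rate via net migration → retail vacancy rate → unemployment rate → inflation rate); port throughput (to export volume via port throughput → small-business formation → export volume; to inflation rate via port throughput → unemployment rate → inflation rate).
Every other variable lacks a causal path to at least one of export volume and inflation rate.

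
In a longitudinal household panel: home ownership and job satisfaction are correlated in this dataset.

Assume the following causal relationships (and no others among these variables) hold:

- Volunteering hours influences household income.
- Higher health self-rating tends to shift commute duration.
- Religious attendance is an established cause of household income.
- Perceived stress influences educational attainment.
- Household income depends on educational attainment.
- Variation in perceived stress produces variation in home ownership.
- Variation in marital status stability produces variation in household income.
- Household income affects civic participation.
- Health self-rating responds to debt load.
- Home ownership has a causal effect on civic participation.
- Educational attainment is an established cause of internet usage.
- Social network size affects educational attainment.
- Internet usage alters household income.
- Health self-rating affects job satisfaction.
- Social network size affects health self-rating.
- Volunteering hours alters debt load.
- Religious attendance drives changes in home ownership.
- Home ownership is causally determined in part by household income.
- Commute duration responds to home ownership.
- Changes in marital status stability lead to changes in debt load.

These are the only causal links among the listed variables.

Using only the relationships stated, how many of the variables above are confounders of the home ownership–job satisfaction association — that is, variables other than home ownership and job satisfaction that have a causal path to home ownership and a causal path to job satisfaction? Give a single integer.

The common causes are: marital status stability (to home ownership via marital status stability → household income → home ownership; to job satisfaction via marital status stability → debt load → health self-rating → job satisfaction); social network size (to home ownership via social network size → educational attainment → household income → home ownership; to job satisfaction via social network size → health self-rating → job satisfaction); volunteering hours (to home ownership via volunteering hours → household income → home ownership; to job satisfaction via volunteering hours → debt load → health self-rating → job satisfaction).
Every other variable lacks a causal path to at least one of home ownership and job satisfaction.

3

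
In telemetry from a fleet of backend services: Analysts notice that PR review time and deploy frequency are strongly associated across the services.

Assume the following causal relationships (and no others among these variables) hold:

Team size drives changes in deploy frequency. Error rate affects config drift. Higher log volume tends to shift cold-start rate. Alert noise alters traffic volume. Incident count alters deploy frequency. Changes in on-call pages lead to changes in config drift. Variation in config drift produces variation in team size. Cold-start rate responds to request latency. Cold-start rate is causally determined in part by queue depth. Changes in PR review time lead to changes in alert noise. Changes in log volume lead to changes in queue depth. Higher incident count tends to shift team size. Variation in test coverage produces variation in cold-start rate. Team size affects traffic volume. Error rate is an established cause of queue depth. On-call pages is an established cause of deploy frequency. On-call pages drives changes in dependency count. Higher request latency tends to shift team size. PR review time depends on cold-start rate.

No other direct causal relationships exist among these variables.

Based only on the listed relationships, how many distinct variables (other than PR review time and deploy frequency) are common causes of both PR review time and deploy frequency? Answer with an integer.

2

The common causes are: error rate (to PR review time via error rate → queue depth → cold-start rate → PR review time; to deploy frequency via error rate → config drift → team size → deploy frequency); request latency (to PR review time via request latency → cold-start rate → PR review time; to deploy frequency via request latency → team size → deploy frequency).
Every other variable lacks a causal path to at least one of PR review time and deploy frequency.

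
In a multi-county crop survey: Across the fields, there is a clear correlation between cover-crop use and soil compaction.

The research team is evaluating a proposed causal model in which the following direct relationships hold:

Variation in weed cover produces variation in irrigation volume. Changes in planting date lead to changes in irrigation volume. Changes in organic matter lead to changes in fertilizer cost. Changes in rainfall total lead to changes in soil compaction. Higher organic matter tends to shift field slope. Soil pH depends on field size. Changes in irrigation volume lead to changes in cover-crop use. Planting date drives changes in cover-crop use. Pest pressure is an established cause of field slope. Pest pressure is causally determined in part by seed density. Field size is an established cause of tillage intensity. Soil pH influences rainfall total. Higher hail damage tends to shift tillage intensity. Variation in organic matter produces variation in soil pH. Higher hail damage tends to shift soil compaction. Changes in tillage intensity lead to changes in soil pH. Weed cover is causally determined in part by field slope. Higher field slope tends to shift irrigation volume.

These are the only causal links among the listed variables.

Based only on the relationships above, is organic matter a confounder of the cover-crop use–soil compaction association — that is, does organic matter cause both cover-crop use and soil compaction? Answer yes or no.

Organic matter has a causal path to cover-crop use (organic matter → field slope → irrigation volume → cover-crop use) and to soil compaction (organic matter → soil pH → rainfall total → soil compaction), so it is a common cause of both — a confounder.

yes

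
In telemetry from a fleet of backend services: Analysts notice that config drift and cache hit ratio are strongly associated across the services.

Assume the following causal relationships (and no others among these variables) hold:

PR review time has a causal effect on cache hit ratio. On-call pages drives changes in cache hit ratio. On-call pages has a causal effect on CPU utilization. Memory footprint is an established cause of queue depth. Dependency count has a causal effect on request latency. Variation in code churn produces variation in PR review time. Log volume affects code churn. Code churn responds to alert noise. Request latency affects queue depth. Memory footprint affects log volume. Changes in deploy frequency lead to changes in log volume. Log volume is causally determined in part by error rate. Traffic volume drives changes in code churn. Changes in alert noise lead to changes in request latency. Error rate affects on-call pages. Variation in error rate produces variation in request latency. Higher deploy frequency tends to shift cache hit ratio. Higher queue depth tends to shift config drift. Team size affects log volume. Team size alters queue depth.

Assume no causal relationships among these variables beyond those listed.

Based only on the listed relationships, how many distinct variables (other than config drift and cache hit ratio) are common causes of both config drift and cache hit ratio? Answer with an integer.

4

The common causes are: alert noise (to config drift via alert noise → request latency → queue depth → config drift; to cache hit ratio via alert noise → code churn → PR review time → cache hit ratio); error rate (to config drift via error rate → request latency → queue depth → config drift; to cache hit ratio via error rate → on-call pages → cache hit ratio); memory footprint (to config drift via memory footprint → queue depth → config drift; to cache hit ratio via memory footprint → log volume → code churn → PR review time → cache hit ratio); team size (to config drift via team size → queue depth → config drift; to cache hit ratio via team size → log volume → code churn → PR review time → cache hit ratio).
Every other variable lacks a causal path to at least one of config drift and cache hit ratio.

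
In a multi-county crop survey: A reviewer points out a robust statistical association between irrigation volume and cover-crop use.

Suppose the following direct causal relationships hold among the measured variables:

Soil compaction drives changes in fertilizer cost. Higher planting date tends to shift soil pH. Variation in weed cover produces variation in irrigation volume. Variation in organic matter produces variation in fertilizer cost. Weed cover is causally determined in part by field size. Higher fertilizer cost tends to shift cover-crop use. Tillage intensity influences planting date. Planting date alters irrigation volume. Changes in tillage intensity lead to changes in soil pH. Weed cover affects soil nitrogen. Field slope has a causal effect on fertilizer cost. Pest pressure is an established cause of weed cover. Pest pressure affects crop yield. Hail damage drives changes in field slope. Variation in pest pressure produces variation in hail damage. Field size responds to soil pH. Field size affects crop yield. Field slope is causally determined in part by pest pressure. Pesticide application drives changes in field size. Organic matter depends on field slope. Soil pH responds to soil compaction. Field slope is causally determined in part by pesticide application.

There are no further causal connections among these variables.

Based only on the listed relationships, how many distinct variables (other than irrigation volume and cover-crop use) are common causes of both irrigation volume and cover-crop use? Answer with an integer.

The common causes are: pest pressure (to irrigation volume via pest pressure → weed cover → irrigation volume; to cover-crop use via pest pressure → field slope → fertilizer cost → cover-crop use); pesticide application (to irrigation volume via pesticide application → field size → weed cover → irrigation volume; to cover-crop use via pesticide application → field slope → fertilizer cost → cover-crop use); soil compaction (to irrigation volume via soil compaction → soil pH → field size → weed cover → irrigation volume; to cover-crop use via soil compaction → fertilizer cost → cover-crop use).
Every other variable lacks a causal path to at least one of irrigation volume and cover-crop use.

3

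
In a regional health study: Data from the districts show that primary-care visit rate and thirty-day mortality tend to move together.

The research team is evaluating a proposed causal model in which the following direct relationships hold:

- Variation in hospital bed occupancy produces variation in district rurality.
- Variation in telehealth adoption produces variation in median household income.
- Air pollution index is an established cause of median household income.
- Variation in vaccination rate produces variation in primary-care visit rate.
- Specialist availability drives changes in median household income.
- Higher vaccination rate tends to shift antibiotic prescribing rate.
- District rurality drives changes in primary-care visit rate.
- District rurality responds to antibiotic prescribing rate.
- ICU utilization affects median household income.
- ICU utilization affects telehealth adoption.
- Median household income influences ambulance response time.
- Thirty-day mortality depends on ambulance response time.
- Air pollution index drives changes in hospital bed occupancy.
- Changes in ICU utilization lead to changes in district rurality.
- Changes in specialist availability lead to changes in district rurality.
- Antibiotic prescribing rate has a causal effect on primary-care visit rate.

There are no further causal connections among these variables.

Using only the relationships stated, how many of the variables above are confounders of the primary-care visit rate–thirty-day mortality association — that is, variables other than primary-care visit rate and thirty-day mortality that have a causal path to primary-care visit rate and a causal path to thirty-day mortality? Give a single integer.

The common causes are: ICU utilization (to primary-care visit rate via ICU utilization → district rurality → primary-care visit rate; to thirty-day mortality via ICU utilization → median household income → ambulance response time → thirty-day mortality); air pollution index (to primary-care visit rate via air pollution index → hospital bed occupancy → district rurality → primary-care visit rate; to thirty-day mortality via air pollution index → median household income → ambulance response time → thirty-day mortality); specialist availability (to primary-care visit rate via specialist availability → district rurality → primary-care visit rate; to thirty-day mortality via specialist availability → median household income → ambulance response time → thirty-day mortality).
Every other variable lacks a causal path to at least one of primary-care visit rate and thirty-day mortality.

3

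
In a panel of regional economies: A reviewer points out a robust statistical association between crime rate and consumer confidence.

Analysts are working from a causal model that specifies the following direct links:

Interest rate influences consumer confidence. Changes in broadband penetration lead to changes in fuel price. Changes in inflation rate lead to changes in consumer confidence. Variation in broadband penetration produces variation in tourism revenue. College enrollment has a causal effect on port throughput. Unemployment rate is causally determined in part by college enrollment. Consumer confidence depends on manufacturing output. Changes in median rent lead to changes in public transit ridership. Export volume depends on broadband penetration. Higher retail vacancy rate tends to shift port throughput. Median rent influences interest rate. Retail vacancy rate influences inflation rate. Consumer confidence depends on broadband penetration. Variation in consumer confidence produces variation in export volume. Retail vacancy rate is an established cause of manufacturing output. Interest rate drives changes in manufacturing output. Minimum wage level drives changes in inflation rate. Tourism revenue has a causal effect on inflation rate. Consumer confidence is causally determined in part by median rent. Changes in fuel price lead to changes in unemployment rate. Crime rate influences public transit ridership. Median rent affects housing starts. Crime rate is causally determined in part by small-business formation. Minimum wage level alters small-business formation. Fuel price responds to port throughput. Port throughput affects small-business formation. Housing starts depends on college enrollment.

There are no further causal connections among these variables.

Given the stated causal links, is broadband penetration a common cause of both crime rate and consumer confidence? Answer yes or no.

Broadband penetration has no stated causal path to crime rate. A confounder must cause both variables, so broadband penetration does not qualify.

no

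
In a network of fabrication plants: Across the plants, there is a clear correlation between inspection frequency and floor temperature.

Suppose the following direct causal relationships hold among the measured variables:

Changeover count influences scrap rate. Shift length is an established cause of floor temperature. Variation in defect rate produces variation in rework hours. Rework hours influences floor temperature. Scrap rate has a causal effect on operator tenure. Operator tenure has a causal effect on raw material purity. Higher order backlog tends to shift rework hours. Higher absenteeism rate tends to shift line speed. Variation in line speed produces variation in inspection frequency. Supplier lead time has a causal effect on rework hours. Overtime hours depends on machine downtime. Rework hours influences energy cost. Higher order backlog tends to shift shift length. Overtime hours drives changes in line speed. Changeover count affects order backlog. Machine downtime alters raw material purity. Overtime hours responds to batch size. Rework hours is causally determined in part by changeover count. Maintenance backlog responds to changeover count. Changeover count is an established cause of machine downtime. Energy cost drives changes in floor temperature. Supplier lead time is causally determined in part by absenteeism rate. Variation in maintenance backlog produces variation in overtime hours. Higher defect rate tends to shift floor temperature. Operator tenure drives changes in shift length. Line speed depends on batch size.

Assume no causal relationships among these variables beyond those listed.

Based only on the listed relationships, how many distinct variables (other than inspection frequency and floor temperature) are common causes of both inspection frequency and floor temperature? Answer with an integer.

2

The common causes are: absenteeism rate (to inspection frequency via absenteeism rate → line speed → inspection frequency; to floor temperature via absenteeism rate → supplier lead time → rework hours → floor temperature); changeover count (to inspection frequency via changeover count → machine downtime → overtime hours → line speed → inspection frequency; to floor temperature via changeover count → rework hours → floor temperature).
Every other variable lacks a causal path to at least one of inspection frequency and floor temperature.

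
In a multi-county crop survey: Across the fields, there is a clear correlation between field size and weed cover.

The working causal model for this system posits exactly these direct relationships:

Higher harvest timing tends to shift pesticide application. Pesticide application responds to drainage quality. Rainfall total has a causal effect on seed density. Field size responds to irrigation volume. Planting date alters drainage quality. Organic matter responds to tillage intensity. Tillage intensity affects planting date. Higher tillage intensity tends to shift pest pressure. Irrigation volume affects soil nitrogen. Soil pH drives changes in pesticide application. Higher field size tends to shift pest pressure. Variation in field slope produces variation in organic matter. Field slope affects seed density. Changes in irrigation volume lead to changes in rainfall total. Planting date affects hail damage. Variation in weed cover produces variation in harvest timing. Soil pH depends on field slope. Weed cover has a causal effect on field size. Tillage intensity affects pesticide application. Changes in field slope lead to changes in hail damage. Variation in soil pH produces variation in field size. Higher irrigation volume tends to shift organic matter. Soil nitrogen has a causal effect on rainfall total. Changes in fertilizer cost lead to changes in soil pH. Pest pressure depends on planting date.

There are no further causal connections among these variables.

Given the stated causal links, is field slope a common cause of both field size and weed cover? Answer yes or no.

no

Field slope has no stated causal path to weed cover. A confounder must cause both variables, so field slope does not qualify.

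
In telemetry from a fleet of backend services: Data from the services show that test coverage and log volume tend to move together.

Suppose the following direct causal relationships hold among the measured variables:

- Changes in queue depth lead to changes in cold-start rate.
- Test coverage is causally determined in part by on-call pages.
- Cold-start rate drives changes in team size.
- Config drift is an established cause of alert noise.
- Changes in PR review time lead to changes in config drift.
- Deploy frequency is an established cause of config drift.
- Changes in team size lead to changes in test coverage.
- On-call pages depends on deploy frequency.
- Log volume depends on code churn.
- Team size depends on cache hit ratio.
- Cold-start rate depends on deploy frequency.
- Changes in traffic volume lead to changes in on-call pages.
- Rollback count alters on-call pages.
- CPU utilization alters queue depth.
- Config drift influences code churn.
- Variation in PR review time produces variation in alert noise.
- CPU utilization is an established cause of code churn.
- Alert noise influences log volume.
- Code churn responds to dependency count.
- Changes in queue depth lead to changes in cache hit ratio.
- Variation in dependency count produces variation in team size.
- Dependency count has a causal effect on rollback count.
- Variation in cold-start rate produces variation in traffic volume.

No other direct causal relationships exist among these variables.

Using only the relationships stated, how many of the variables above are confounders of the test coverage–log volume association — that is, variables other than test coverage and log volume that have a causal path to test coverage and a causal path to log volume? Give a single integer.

The common causes are: CPU utilization (to test coverage via CPU utilization → queue depth → cache hit ratio → team size → test coverage; to log volume via CPU utilization → code churn → log volume); dependency count (to test coverage via dependency count → team size → test coverage; to log volume via dependency count → code churn → log volume); deploy frequency (to test coverage via deploy frequency → on-call pages → test coverage; to log volume via deploy frequency → config drift → alert noise → log volume).
Every other variable lacks a causal path to at least one of test coverage and log volume.

3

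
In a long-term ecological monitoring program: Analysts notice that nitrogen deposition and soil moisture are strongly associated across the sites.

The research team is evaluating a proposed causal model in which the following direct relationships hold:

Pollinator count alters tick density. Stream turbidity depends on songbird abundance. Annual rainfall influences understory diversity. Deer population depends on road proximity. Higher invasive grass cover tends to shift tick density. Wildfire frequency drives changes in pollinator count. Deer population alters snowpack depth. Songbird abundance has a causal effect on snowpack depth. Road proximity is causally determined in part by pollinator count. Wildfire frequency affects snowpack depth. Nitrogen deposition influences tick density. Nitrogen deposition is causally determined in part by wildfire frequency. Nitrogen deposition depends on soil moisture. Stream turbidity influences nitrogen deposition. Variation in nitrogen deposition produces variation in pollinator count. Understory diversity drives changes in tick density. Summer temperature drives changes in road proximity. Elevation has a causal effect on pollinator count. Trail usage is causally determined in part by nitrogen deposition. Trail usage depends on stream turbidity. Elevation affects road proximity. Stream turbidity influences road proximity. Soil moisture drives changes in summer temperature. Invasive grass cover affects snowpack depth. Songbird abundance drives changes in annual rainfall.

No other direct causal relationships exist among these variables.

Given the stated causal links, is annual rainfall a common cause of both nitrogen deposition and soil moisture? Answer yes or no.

no

Annual rainfall has no stated causal path to either nitrogen deposition or soil moisture. A confounder must cause both variables, so annual rainfall does not qualify.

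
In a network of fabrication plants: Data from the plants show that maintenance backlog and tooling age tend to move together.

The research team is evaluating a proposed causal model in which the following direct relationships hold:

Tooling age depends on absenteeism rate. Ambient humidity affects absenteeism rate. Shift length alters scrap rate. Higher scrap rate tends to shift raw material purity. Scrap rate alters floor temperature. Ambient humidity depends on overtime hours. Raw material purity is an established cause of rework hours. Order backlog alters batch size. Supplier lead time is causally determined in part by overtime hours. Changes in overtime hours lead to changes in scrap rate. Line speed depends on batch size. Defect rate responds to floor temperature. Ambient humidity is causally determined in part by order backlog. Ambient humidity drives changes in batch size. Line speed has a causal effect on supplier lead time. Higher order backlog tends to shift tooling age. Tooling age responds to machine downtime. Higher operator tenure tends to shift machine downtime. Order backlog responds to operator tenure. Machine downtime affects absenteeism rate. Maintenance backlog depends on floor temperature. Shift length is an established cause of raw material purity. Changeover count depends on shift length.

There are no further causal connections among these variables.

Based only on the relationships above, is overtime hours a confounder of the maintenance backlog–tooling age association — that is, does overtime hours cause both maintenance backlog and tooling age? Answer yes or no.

yes

Overtime hours has a causal path to maintenance backlog (overtime hours → scrap rate → floor temperature → maintenance backlog) and to tooling age (overtime hours → ambient humidity → absenteeism rate → tooling age), so it is a common cause of both — a confounder.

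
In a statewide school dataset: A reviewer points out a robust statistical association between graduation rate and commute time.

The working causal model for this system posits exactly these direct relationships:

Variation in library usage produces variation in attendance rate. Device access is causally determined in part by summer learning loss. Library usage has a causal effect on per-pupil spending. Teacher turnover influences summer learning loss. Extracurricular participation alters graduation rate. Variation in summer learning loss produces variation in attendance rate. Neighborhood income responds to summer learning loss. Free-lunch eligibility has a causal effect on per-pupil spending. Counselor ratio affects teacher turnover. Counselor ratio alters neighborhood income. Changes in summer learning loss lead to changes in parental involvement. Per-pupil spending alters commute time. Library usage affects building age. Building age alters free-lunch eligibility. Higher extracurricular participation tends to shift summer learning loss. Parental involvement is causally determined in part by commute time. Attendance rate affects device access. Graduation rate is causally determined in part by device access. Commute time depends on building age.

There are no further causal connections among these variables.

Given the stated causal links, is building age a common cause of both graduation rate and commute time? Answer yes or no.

no

Building age has no stated causal path to graduation rate. A confounder must cause both variables, so building age does not qualify.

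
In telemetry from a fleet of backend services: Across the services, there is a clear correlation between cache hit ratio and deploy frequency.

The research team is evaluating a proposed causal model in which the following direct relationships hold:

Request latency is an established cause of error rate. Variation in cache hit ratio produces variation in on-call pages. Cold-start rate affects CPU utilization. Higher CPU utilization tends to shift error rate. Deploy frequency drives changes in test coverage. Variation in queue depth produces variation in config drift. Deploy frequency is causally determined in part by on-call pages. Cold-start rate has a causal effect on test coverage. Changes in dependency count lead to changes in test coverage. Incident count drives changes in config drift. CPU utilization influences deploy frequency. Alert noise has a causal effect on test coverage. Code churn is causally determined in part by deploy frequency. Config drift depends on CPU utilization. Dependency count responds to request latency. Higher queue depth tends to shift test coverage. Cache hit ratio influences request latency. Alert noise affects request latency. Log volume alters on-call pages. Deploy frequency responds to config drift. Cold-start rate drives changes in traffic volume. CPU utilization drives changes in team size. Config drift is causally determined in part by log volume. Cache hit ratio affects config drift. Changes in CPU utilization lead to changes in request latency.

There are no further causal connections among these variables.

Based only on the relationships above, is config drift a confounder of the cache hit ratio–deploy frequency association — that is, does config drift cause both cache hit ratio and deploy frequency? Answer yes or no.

Config drift has no stated causal path to cache hit ratio. A confounder must cause both variables, so config drift does not qualify.

no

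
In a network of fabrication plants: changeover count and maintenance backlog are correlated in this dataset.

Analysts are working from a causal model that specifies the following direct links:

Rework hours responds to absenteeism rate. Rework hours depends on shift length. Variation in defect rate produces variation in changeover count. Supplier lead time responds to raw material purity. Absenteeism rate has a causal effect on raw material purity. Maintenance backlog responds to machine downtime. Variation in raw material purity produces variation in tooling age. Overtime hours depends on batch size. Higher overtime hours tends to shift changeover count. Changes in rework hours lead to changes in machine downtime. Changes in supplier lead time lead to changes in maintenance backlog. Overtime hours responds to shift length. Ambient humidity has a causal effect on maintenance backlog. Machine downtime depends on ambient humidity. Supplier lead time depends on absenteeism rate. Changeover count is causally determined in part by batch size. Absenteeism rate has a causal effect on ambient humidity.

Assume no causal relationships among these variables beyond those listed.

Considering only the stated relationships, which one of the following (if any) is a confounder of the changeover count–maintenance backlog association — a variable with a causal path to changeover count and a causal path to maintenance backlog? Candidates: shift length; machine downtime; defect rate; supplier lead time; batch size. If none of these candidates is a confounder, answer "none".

shift length

Shift length causes changeover count (shift length → overtime hours → changeover count) and also causes maintenance backlog (shift length → rework hours → machine downtime → maintenance backlog); it is a common cause of both.
Each of the other candidates lacks a causal path to at least one of changeover count and maintenance backlog, so they do not confound the relationship.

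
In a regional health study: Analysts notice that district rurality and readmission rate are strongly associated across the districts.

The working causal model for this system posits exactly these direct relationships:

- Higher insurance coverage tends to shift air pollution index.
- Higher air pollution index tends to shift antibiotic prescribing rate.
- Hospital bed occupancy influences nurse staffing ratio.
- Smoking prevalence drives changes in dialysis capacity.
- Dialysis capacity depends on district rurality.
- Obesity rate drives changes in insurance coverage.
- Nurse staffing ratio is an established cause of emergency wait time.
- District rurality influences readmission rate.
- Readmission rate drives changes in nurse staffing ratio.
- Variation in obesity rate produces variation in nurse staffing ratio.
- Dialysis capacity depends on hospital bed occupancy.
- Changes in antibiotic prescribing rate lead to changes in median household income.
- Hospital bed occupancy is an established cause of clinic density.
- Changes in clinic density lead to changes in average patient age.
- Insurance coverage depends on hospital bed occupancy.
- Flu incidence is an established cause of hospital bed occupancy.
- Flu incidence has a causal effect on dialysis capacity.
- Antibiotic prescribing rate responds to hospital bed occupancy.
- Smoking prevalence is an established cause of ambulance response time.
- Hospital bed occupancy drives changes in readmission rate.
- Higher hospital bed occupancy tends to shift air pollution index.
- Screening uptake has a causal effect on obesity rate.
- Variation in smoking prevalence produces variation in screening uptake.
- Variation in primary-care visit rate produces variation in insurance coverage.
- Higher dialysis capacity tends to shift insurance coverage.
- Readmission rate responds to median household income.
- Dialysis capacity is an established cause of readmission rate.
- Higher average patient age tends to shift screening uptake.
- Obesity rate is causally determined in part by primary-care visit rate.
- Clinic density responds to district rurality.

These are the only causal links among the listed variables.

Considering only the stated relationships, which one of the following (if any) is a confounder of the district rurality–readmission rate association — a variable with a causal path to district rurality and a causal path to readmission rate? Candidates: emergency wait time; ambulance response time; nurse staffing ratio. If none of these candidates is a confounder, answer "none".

None of the listed candidates has causal paths to both district rurality and readmission rate in the stated relationships, so none is a common cause.

none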